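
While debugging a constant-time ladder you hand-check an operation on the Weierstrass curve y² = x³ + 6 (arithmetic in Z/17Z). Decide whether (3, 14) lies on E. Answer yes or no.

no

y² = 14² ≡ 9; x³ + 0x + 6 = 33 ≡ 16 (mod 17). 9 ≠ 16.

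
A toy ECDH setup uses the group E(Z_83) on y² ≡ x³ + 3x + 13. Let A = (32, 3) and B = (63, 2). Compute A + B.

(52, 3)

(32, 3) + (63, 2). λ = (2 - 3)/(63 - 32) ≡ 82/31 mod 83. 31⁻¹ ≡ 75 (mod 83) since 31·75 = 2325 ≡ 1, so λ ≡ 8.
  x = λ² - 32 - 63 = 64 - 95 ≡ 52; y = λ·(32 - 52) - 3 ≡ 3. → (52, 3)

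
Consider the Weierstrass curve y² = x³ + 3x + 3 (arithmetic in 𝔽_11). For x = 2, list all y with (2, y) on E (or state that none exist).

x³ + 3x + 3 = 17 ≡ 6 (mod 11).
6 is a non-residue mod 11; no y exists.

none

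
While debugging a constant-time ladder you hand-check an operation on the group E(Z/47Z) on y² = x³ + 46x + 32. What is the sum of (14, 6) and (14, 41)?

O

The two points share x = 14 and their y-coordinates satisfy 6 + 41 ≡ 0 (mod 47), so they are inverses. Their sum is O.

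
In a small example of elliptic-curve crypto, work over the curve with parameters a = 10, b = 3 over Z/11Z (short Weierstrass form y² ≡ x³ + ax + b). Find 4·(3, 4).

Write G = (3, 4).
Double-and-add on 4 = (100)₂. Start with G = (3, 4) for the leading 1-bit.
double: tangent at (3, 4): λ = (3·3² + 10)/(2·4) ≡ 4/8. 8⁻¹ ≡ 7 (mod 11), so λ ≡ 4·7 ≡ 6.
  x = λ² - 3 - 3 = 36 - 6 ≡ 8; y = λ·(3 - 8) - 4 ≡ 10. → (8, 10)
double: tangent at (8, 10): λ = (3·8² + 10)/(2·10) ≡ 4/9. 9⁻¹ ≡ 5 (mod 11), so λ ≡ 4·5 ≡ 9.
  x = λ² - 8 - 8 = 81 - 16 ≡ 10; y = λ·(8 - 10) - 10 ≡ 5. → (10, 5)

(10, 5)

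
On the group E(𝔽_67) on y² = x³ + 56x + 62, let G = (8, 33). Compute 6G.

(21, 39)

Repeated addition: build up to 6G.
2G: tangent at (8, 33): λ = (3·8² + 56)/(2·33) ≡ 47/66. 66⁻¹ ≡ 66 (mod 67) since 66·66 = 4356 ≡ 1, so λ ≡ 47·66 ≡ 20.
  x = λ² - 8 - 8 = 400 - 16 ≡ 49; y = λ·(8 - 49) - 33 ≡ 18. → (49, 18)
3G: (49, 18) + (8, 33). λ = (33 - 18)/(8 - 49) ≡ 15/26 mod 67. 26⁻¹ ≡ 49 (mod 67), so λ ≡ 65.
  x = λ² - 49 - 8 = 4225 - 57 ≡ 14; y = λ·(49 - 14) - 18 ≡ 46. → (14, 46)
4G: (14, 46) + (8, 33). λ = (33 - 46)/(8 - 14) ≡ 54/61 mod 67. 61⁻¹ ≡ 11 (mod 67) since 61·11 = 671 ≡ 1, so λ ≡ 58.
  x = λ² - 14 - 8 = 3364 - 22 ≡ 59; y = λ·(14 - 59) - 46 ≡ 24. → (59, 24)
5G: (59, 24) + (8, 33). λ = (33 - 24)/(8 - 59) ≡ 9/16 mod 67. 16⁻¹ ≡ 21 (mod 67), so λ ≡ 55.
  x = λ² - 59 - 8 = 3025 - 67 ≡ 10; y = λ·(59 - 10) - 24 ≡ 58. → (10, 58)
6G: (10, 58) + (8, 33). λ = (33 - 58)/(8 - 10) ≡ 42/65 mod 67. 65⁻¹ ≡ 33 (mod 67) since 65·33 = 2145 ≡ 1, so λ ≡ 46.
  x = λ² - 10 - 8 = 2116 - 18 ≡ 21; y = λ·(10 - 21) - 58 ≡ 39. → (21, 39)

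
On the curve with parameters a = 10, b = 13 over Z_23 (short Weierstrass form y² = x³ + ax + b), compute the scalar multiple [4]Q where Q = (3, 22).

Double-and-add on 4 = (100)₂. Start with Q = (3, 22) for the leading 1-bit.
double: tangent at (3, 22): λ = (3·3² + 10)/(2·22) ≡ 14/21. 21⁻¹ ≡ 11 (mod 23), so λ ≡ 14·11 ≡ 16.
  x = λ² - 3 - 3 = 256 - 6 ≡ 20; y = λ·(3 - 20) - 22 ≡ 5. → (20, 5)
double: tangent at (20, 5): λ = (3·20² + 10)/(2·5) ≡ 14/10. 10⁻¹ ≡ 7 (mod 23), so λ ≡ 14·7 ≡ 6.
  x = λ² - 20 - 20 = 36 - 40 ≡ 19; y = λ·(20 - 19) - 5 ≡ 1. → (19, 1)

(19, 1)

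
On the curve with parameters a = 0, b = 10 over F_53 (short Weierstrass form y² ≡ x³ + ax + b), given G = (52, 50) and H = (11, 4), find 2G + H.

First 2G:
Repeated addition: build up to 2G.
2G: tangent at (52, 50): λ = (3·52² + 0)/(2·50) ≡ 3/47. 47⁻¹ ≡ 44 (mod 53) since 47·44 = 2068 ≡ 1, so λ ≡ 3·44 ≡ 26.
  x = λ² - 52 - 52 = 676 - 104 ≡ 42; y = λ·(52 - 42) - 50 ≡ 51. → (42, 51)
2G = (42, 51).
Finally 2G + H:
(42, 51) + (11, 4). λ = (4 - 51)/(11 - 42) ≡ 6/22 mod 53. 22⁻¹ ≡ 41 (mod 53) since 22·41 = 902 ≡ 1, so λ ≡ 34.
  x = λ² - 42 - 11 = 1156 - 53 ≡ 43; y = λ·(42 - 43) - 51 ≡ 21. → (43, 21)

(43, 21)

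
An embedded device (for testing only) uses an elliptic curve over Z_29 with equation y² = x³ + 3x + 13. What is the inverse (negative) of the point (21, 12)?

-(21, 12) = (21, -12 mod 29) = (21, 17).

(21, 17)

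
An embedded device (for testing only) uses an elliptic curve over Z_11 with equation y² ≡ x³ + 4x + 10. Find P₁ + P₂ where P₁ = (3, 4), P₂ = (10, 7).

(2, 9)

(3, 4) + (10, 7). λ = (7 - 4)/(10 - 3) ≡ 3/7 mod 11. 7⁻¹ ≡ 8 (mod 11) since 7·8 = 56 ≡ 1, so λ ≡ 2.
  x = λ² - 3 - 10 = 4 - 13 ≡ 2; y = λ·(3 - 2) - 4 ≡ 9. → (2, 9)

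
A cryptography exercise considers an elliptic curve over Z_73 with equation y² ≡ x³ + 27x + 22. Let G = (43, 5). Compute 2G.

tangent at (43, 5): λ = (3·43² + 27)/(2·5) ≡ 26/10. 10⁻¹ ≡ 22 (mod 73) since 10·22 = 220 ≡ 1, so λ ≡ 26·22 ≡ 61.
  x = λ² - 43 - 43 = 3721 - 86 ≡ 58; y = λ·(43 - 58) - 5 ≡ 29. → (58, 29)

(58, 29)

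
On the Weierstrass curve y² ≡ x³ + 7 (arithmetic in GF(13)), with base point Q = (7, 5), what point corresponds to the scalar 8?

(7, 5)

Repeated addition: build up to 8Q.
2Q: tangent at (7, 5): λ = (3·7² + 0)/(2·5) ≡ 4/10. 10⁻¹ ≡ 4 (mod 13), so λ ≡ 4·4 ≡ 3.
  x = λ² - 7 - 7 = 9 - 14 ≡ 8; y = λ·(7 - 8) - 5 ≡ 5. → (8, 5)
3Q: (8, 5) + (7, 5). λ = (5 - 5)/(7 - 8) ≡ 0/12 mod 13. 12⁻¹ ≡ 12 (mod 13) since 12·12 = 144 ≡ 1, so λ ≡ 0.
  x = λ² - 8 - 7 = 0 - 15 ≡ 11; y = λ·(8 - 11) - 5 ≡ 8. → (11, 8)
4Q: (11, 8) + (7, 5). λ = (5 - 8)/(7 - 11) ≡ 10/9 mod 13. 9⁻¹ ≡ 3 (mod 13) since 9·3 = 27 ≡ 1, so λ ≡ 4.
  x = λ² - 11 - 7 = 16 - 18 ≡ 11; y = λ·(11 - 11) - 8 ≡ 5. → (11, 5)
5Q: (11, 5) + (7, 5). λ = (5 - 5)/(7 - 11) ≡ 0/9 mod 13. 9⁻¹ ≡ 3 (mod 13), so λ ≡ 0.
  x = λ² - 11 - 7 = 0 - 18 ≡ 8; y = λ·(11 - 8) - 5 ≡ 8. → (8, 8)
6Q: (8, 8) + (7, 5). λ = (5 - 8)/(7 - 8) ≡ 10/12 mod 13. 12⁻¹ ≡ 12 (mod 13) since 12·12 = 144 ≡ 1, so λ ≡ 3.
  x = λ² - 8 - 7 = 9 - 15 ≡ 7; y = λ·(8 - 7) - 8 ≡ 8. → (7, 8)
7Q: (7, 8) + (7, 5): same x and y₁ ≡ -y₂, so the sum is the point at infinity.
8Q: the point at infinity + (7, 5) = (7, 5) (identity).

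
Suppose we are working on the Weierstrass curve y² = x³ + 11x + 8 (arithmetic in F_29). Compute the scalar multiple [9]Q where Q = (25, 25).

(6, 0)

Repeated addition: build up to 9Q.
2Q: tangent at (25, 25): λ = (3·25² + 11)/(2·25) ≡ 1/21. 21⁻¹ ≡ 18 (mod 29) since 21·18 = 378 ≡ 1, so λ ≡ 1·18 ≡ 18.
  x = λ² - 25 - 25 = 324 - 50 ≡ 13; y = λ·(25 - 13) - 25 ≡ 17. → (13, 17)
3Q: (13, 17) + (25, 25). λ = (25 - 17)/(25 - 13) ≡ 8/12 mod 29. 12⁻¹ ≡ 17 (mod 29) since 12·17 = 204 ≡ 1, so λ ≡ 20.
  x = λ² - 13 - 25 = 400 - 38 ≡ 14; y = λ·(13 - 14) - 17 ≡ 21. → (14, 21)
4Q: (14, 21) + (25, 25). λ = (25 - 21)/(25 - 14) ≡ 4/11 mod 29. 11⁻¹ ≡ 8 (mod 29), so λ ≡ 3.
  x = λ² - 14 - 25 = 9 - 39 ≡ 28; y = λ·(14 - 28) - 21 ≡ 24. → (28, 24)
5Q: (28, 24) + (25, 25). λ = (25 - 24)/(25 - 28) ≡ 1/26 mod 29. 26⁻¹ ≡ 19 (mod 29), so λ ≡ 19.
  x = λ² - 28 - 25 = 361 - 53 ≡ 18; y = λ·(28 - 18) - 24 ≡ 21. → (18, 21)
6Q: (18, 21) + (25, 25). λ = (25 - 21)/(25 - 18) ≡ 4/7 mod 29. 7⁻¹ ≡ 25 (mod 29), so λ ≡ 13.
  x = λ² - 18 - 25 = 169 - 43 ≡ 10; y = λ·(18 - 10) - 21 ≡ 25. → (10, 25)
7Q: (10, 25) + (25, 25). λ = (25 - 25)/(25 - 10) ≡ 0/15 mod 29. 15⁻¹ ≡ 2 (mod 29), so λ ≡ 0.
  x = λ² - 10 - 25 = 0 - 35 ≡ 23; y = λ·(10 - 23) - 25 ≡ 4. → (23, 4)
8Q: (23, 4) + (25, 25). λ = (25 - 4)/(25 - 23) ≡ 21/2 mod 29. 2⁻¹ ≡ 15 (mod 29), so λ ≡ 25.
  x = λ² - 23 - 25 = 625 - 48 ≡ 26; y = λ·(23 - 26) - 4 ≡ 8. → (26, 8)
9Q: (26, 8) + (25, 25). λ = (25 - 8)/(25 - 26) ≡ 17/28 mod 29. 28⁻¹ ≡ 28 (mod 29), so λ ≡ 12.
  x = λ² - 26 - 25 = 144 - 51 ≡ 6; y = λ·(26 - 6) - 8 ≡ 0. → (6, 0)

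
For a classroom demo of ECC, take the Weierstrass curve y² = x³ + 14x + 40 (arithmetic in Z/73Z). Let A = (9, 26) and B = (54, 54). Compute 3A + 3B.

(28, 51)

First 3A:
Repeated addition: build up to 3A.
2A: tangent at (9, 26): λ = (3·9² + 14)/(2·26) ≡ 38/52. 52⁻¹ ≡ 66 (mod 73), so λ ≡ 38·66 ≡ 26.
  x = λ² - 9 - 9 = 676 - 18 ≡ 1; y = λ·(9 - 1) - 26 ≡ 36. → (1, 36)
3A: (1, 36) + (9, 26). λ = (26 - 36)/(9 - 1) ≡ 63/8 mod 73. 8⁻¹ ≡ 64 (mod 73), so λ ≡ 17.
  x = λ² - 1 - 9 = 289 - 10 ≡ 60; y = λ·(1 - 60) - 36 ≡ 56. → (60, 56)
3A = (60, 56).
Next 3B:
Repeated addition: build up to 3B.
2B: tangent at (54, 54): λ = (3·54² + 14)/(2·54) ≡ 2/35. 35⁻¹ ≡ 48 (mod 73) since 35·48 = 1680 ≡ 1, so λ ≡ 2·48 ≡ 23.
  x = λ² - 54 - 54 = 529 - 108 ≡ 56; y = λ·(54 - 56) - 54 ≡ 46. → (56, 46)
3B: (56, 46) + (54, 54). λ = (54 - 46)/(54 - 56) ≡ 8/71 mod 73. 71⁻¹ ≡ 36 (mod 73), so λ ≡ 69.
  x = λ² - 56 - 54 = 4761 - 110 ≡ 52; y = λ·(56 - 52) - 46 ≡ 11. → (52, 11)
3B = (52, 11).
Finally 3A + 3B:
(60, 56) + (52, 11). λ = (11 - 56)/(52 - 60) ≡ 28/65 mod 73. 65⁻¹ ≡ 9 (mod 73), so λ ≡ 33.
  x = λ² - 60 - 52 = 1089 - 112 ≡ 28; y = λ·(60 - 28) - 56 ≡ 51. → (28, 51)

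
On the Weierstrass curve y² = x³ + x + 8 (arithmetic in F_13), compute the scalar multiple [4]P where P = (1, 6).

Double-and-add on 4 = (100)₂. Start with P = (1, 6) for the leading 1-bit.
double: tangent at (1, 6): λ = (3·1² + 1)/(2·6) ≡ 4/12. 12⁻¹ ≡ 12 (mod 13), so λ ≡ 4·12 ≡ 9.
  x = λ² - 1 - 1 = 81 - 2 ≡ 1; y = λ·(1 - 1) - 6 ≡ 7. → (1, 7)
double: tangent at (1, 7): λ = (3·1² + 1)/(2·7) ≡ 4/1. 1⁻¹ ≡ 1 (mod 13) since 1·1 = 1 ≡ 1, so λ ≡ 4·1 ≡ 4.
  x = λ² - 1 - 1 = 16 - 2 ≡ 1; y = λ·(1 - 1) - 7 ≡ 6. → (1, 6)

(1, 6)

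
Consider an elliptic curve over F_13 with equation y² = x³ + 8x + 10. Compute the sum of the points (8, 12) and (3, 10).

(8, 12) + (3, 10). λ = (10 - 12)/(3 - 8) ≡ 11/8 mod 13. 8⁻¹ ≡ 5 (mod 13) since 8·5 = 40 ≡ 1, so λ ≡ 3.
  x = λ² - 8 - 3 = 9 - 11 ≡ 11; y = λ·(8 - 11) - 12 ≡ 5. → (11, 5)

(11, 5)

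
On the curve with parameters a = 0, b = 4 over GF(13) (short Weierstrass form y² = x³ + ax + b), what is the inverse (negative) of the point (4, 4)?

(4, 9)

-(4, 4) = (4, -4 mod 13) = (4, 9).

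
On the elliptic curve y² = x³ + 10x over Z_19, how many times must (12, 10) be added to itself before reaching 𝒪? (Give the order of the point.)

2P: tangent at (12, 10): λ = (3·12² + 10)/(2·10) ≡ 5/1. 1⁻¹ ≡ 1 (mod 19) since 1·1 = 1 ≡ 1, so λ ≡ 5·1 ≡ 5.
  x = λ² - 12 - 12 = 25 - 24 ≡ 1; y = λ·(12 - 1) - 10 ≡ 7. → (1, 7)
3P: (1, 7) + (12, 10). λ = (10 - 7)/(12 - 1) ≡ 3/11 mod 19. 11⁻¹ ≡ 7 (mod 19), so λ ≡ 2.
  x = λ² - 1 - 12 = 4 - 13 ≡ 10; y = λ·(1 - 10) - 7 ≡ 13. → (10, 13)
4P: (10, 13) + (12, 10). λ = (10 - 13)/(12 - 10) ≡ 16/2 mod 19. 2⁻¹ ≡ 10 (mod 19), so λ ≡ 8.
  x = λ² - 10 - 12 = 64 - 22 ≡ 4; y = λ·(10 - 4) - 13 ≡ 16. → (4, 16)
5P: (4, 16) + (12, 10). λ = (10 - 16)/(12 - 4) ≡ 13/8 mod 19. 8⁻¹ ≡ 12 (mod 19), so λ ≡ 4.
  x = λ² - 4 - 12 = 16 - 16 ≡ 0; y = λ·(4 - 0) - 16 ≡ 0. → (0, 0)
6P: (0, 0) + (12, 10). λ = (10 - 0)/(12 - 0) ≡ 10/12 mod 19. 12⁻¹ ≡ 8 (mod 19), so λ ≡ 4.
  x = λ² - 0 - 12 = 16 - 12 ≡ 4; y = λ·(0 - 4) - 0 ≡ 3. → (4, 3)
7P: (4, 3) + (12, 10). λ = (10 - 3)/(12 - 4) ≡ 7/8 mod 19. 8⁻¹ ≡ 12 (mod 19) since 8·12 = 96 ≡ 1, so λ ≡ 8.
  x = λ² - 4 - 12 = 64 - 16 ≡ 10; y = λ·(4 - 10) - 3 ≡ 6. → (10, 6)
8P: (10, 6) + (12, 10). λ = (10 - 6)/(12 - 10) ≡ 4/2 mod 19. 2⁻¹ ≡ 10 (mod 19), so λ ≡ 2.
  x = λ² - 10 - 12 = 4 - 22 ≡ 1; y = λ·(10 - 1) - 6 ≡ 12. → (1, 12)
9P: (1, 12) + (12, 10). λ = (10 - 12)/(12 - 1) ≡ 17/11 mod 19. 11⁻¹ ≡ 7 (mod 19), so λ ≡ 5.
  x = λ² - 1 - 12 = 25 - 13 ≡ 12; y = λ·(1 - 12) - 12 ≡ 9. → (12, 9)
10P: (12, 9) + (12, 10): same x and y₁ ≡ -y₂, so the sum is 𝒪.
10P = 𝒪, so the order is 10.

10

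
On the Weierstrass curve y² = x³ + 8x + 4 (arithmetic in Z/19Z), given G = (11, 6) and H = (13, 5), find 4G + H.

First 4G:
Repeated addition: build up to 4G.
2G: tangent at (11, 6): λ = (3·11² + 8)/(2·6) ≡ 10/12. 12⁻¹ ≡ 8 (mod 19), so λ ≡ 10·8 ≡ 4.
  x = λ² - 11 - 11 = 16 - 22 ≡ 13; y = λ·(11 - 13) - 6 ≡ 5. → (13, 5)
3G: (13, 5) + (11, 6). λ = (6 - 5)/(11 - 13) ≡ 1/17 mod 19. 17⁻¹ ≡ 9 (mod 19), so λ ≡ 9.
  x = λ² - 13 - 11 = 81 - 24 ≡ 0; y = λ·(13 - 0) - 5 ≡ 17. → (0, 17)
4G: (0, 17) + (11, 6). λ = (6 - 17)/(11 - 0) ≡ 8/11 mod 19. 11⁻¹ ≡ 7 (mod 19), so λ ≡ 18.
  x = λ² - 0 - 11 = 324 - 11 ≡ 9; y = λ·(0 - 9) - 17 ≡ 11. → (9, 11)
4G = (9, 11).
Finally 4G + H:
(9, 11) + (13, 5). λ = (5 - 11)/(13 - 9) ≡ 13/4 mod 19. 4⁻¹ ≡ 5 (mod 19) since 4·5 = 20 ≡ 1, so λ ≡ 8.
  x = λ² - 9 - 13 = 64 - 22 ≡ 4; y = λ·(9 - 4) - 11 ≡ 10. → (4, 10)

(4, 10)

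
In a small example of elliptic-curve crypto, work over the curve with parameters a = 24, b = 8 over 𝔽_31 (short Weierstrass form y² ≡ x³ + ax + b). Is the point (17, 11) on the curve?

y² = 11² ≡ 28; x³ + 24x + 8 = 5329 ≡ 28 (mod 31). 28 = 28.

yes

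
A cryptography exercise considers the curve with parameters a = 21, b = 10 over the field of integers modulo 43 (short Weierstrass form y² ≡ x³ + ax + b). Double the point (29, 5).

(10, 4)

tangent at (29, 5): λ = (3·29² + 21)/(2·5) ≡ 7/10. 10⁻¹ ≡ 13 (mod 43), so λ ≡ 7·13 ≡ 5.
  x = λ² - 29 - 29 = 25 - 58 ≡ 10; y = λ·(29 - 10) - 5 ≡ 4. → (10, 4)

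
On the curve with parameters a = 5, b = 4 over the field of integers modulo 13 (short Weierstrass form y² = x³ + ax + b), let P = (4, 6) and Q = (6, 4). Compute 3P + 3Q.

First 3P:
Repeated addition: build up to 3P.
2P: tangent at (4, 6): λ = (3·4² + 5)/(2·6) ≡ 1/12. 12⁻¹ ≡ 12 (mod 13), so λ ≡ 1·12 ≡ 12.
  x = λ² - 4 - 4 = 144 - 8 ≡ 6; y = λ·(4 - 6) - 6 ≡ 9. → (6, 9)
3P: (6, 9) + (4, 6). λ = (6 - 9)/(4 - 6) ≡ 10/11 mod 13. 11⁻¹ ≡ 6 (mod 13) since 11·6 = 66 ≡ 1, so λ ≡ 8.
  x = λ² - 6 - 4 = 64 - 10 ≡ 2; y = λ·(6 - 2) - 9 ≡ 10. → (2, 10)
3P = (2, 10).
Next 3Q:
Repeated addition: build up to 3Q.
2Q: tangent at (6, 4): λ = (3·6² + 5)/(2·4) ≡ 9/8. 8⁻¹ ≡ 5 (mod 13), so λ ≡ 9·5 ≡ 6.
  x = λ² - 6 - 6 = 36 - 12 ≡ 11; y = λ·(6 - 11) - 4 ≡ 5. → (11, 5)
3Q: (11, 5) + (6, 4). λ = (4 - 5)/(6 - 11) ≡ 12/8 mod 13. 8⁻¹ ≡ 5 (mod 13), so λ ≡ 8.
  x = λ² - 11 - 6 = 64 - 17 ≡ 8; y = λ·(11 - 8) - 5 ≡ 6. → (8, 6)
3Q = (8, 6).
Finally 3P + 3Q:
(2, 10) + (8, 6). λ = (6 - 10)/(8 - 2) ≡ 9/6 mod 13. 6⁻¹ ≡ 11 (mod 13) since 6·11 = 66 ≡ 1, so λ ≡ 8.
  x = λ² - 2 - 8 = 64 - 10 ≡ 2; y = λ·(2 - 2) - 10 ≡ 3. → (2, 3)

(2, 3)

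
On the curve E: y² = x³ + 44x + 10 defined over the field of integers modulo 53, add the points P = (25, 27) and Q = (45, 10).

(25, 27) + (45, 10). λ = (10 - 27)/(45 - 25) ≡ 36/20 mod 53. 20⁻¹ ≡ 8 (mod 53) since 20·8 = 160 ≡ 1, so λ ≡ 23.
  x = λ² - 25 - 45 = 529 - 70 ≡ 35; y = λ·(25 - 35) - 27 ≡ 8. → (35, 8)

(35, 8)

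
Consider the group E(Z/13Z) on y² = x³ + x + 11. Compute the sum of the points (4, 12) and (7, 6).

(4, 12) + (7, 6). λ = (6 - 12)/(7 - 4) ≡ 7/3 mod 13. 3⁻¹ ≡ 9 (mod 13) since 3·9 = 27 ≡ 1, so λ ≡ 11.
  x = λ² - 4 - 7 = 121 - 11 ≡ 6; y = λ·(4 - 6) - 12 ≡ 5. → (6, 5)

(6, 5)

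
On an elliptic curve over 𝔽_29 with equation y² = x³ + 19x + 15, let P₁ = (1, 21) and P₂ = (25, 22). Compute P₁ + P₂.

(1, 21) + (25, 22). λ = (22 - 21)/(25 - 1) ≡ 1/24 mod 29. 24⁻¹ ≡ 23 (mod 29) since 24·23 = 552 ≡ 1, so λ ≡ 23.
  x = λ² - 1 - 25 = 529 - 26 ≡ 10; y = λ·(1 - 10) - 21 ≡ 4. → (10, 4)

(10, 4)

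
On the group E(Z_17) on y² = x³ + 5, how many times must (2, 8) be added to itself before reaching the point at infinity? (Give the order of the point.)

2P: tangent at (2, 8): λ = (3·2² + 0)/(2·8) ≡ 12/16. 16⁻¹ ≡ 16 (mod 17) since 16·16 = 256 ≡ 1, so λ ≡ 12·16 ≡ 5.
  x = λ² - 2 - 2 = 25 - 4 ≡ 4; y = λ·(2 - 4) - 8 ≡ 16. → (4, 16)
3P: (4, 16) + (2, 8). λ = (8 - 16)/(2 - 4) ≡ 9/15 mod 17. 15⁻¹ ≡ 8 (mod 17), so λ ≡ 4.
  x = λ² - 4 - 2 = 16 - 6 ≡ 10; y = λ·(4 - 10) - 16 ≡ 11. → (10, 11)
4P: (10, 11) + (2, 8). λ = (8 - 11)/(2 - 10) ≡ 14/9 mod 17. 9⁻¹ ≡ 2 (mod 17) since 9·2 = 18 ≡ 1, so λ ≡ 11.
  x = λ² - 10 - 2 = 121 - 12 ≡ 7; y = λ·(10 - 7) - 11 ≡ 5. → (7, 5)
5P: (7, 5) + (2, 8). λ = (8 - 5)/(2 - 7) ≡ 3/12 mod 17. 12⁻¹ ≡ 10 (mod 17), so λ ≡ 13.
  x = λ² - 7 - 2 = 169 - 9 ≡ 7; y = λ·(7 - 7) - 5 ≡ 12. → (7, 12)
6P: (7, 12) + (2, 8). λ = (8 - 12)/(2 - 7) ≡ 13/12 mod 17. 12⁻¹ ≡ 10 (mod 17), so λ ≡ 11.
  x = λ² - 7 - 2 = 121 - 9 ≡ 10; y = λ·(7 - 10) - 12 ≡ 6. → (10, 6)
7P: (10, 6) + (2, 8). λ = (8 - 6)/(2 - 10) ≡ 2/9 mod 17. 9⁻¹ ≡ 2 (mod 17), so λ ≡ 4.
  x = λ² - 10 - 2 = 16 - 12 ≡ 4; y = λ·(10 - 4) - 6 ≡ 1. → (4, 1)
8P: (4, 1) + (2, 8). λ = (8 - 1)/(2 - 4) ≡ 7/15 mod 17. 15⁻¹ ≡ 8 (mod 17) since 15·8 = 120 ≡ 1, so λ ≡ 5.
  x = λ² - 4 - 2 = 25 - 6 ≡ 2; y = λ·(4 - 2) - 1 ≡ 9. → (2, 9)
9P: (2, 9) + (2, 8): same x and y₁ ≡ -y₂, so the sum is the point at infinity.
9P = the point at infinity, so the order is 9.

9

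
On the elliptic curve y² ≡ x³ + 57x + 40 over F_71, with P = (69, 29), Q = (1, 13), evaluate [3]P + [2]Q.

First 3P:
Repeated addition: build up to 3P.
2P: tangent at (69, 29): λ = (3·69² + 57)/(2·29) ≡ 69/58. 58⁻¹ ≡ 60 (mod 71) since 58·60 = 3480 ≡ 1, so λ ≡ 69·60 ≡ 22.
  x = λ² - 69 - 69 = 484 - 138 ≡ 62; y = λ·(69 - 62) - 29 ≡ 54. → (62, 54)
3P: (62, 54) + (69, 29). λ = (29 - 54)/(69 - 62) ≡ 46/7 mod 71. 7⁻¹ ≡ 61 (mod 71) since 7·61 = 427 ≡ 1, so λ ≡ 37.
  x = λ² - 62 - 69 = 1369 - 131 ≡ 31; y = λ·(62 - 31) - 54 ≡ 28. → (31, 28)
3P = (31, 28).
Next 2Q:
Repeated addition: build up to 2Q.
2Q: tangent at (1, 13): λ = (3·1² + 57)/(2·13) ≡ 60/26. 26⁻¹ ≡ 41 (mod 71), so λ ≡ 60·41 ≡ 46.
  x = λ² - 1 - 1 = 2116 - 2 ≡ 55; y = λ·(1 - 55) - 13 ≡ 59. → (55, 59)
2Q = (55, 59).
Finally 3P + 2Q:
(31, 28) + (55, 59). λ = (59 - 28)/(55 - 31) ≡ 31/24 mod 71. 24⁻¹ ≡ 3 (mod 71), so λ ≡ 22.
  x = λ² - 31 - 55 = 484 - 86 ≡ 43; y = λ·(31 - 43) - 28 ≡ 63. → (43, 63)

(43, 63)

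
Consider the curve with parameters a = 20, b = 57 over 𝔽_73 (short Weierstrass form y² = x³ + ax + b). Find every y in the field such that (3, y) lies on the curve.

x³ + 20x + 57 = 144 ≡ 71 (mod 73).
Square roots of 71 mod 73: 12 and 61 (since 12² = 144 ≡ 71).

12, 61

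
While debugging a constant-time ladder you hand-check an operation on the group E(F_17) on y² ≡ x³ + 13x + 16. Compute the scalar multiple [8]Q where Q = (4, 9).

Repeated addition: build up to 8Q.
2Q: tangent at (4, 9): λ = (3·4² + 13)/(2·9) ≡ 10/1. 1⁻¹ ≡ 1 (mod 17), so λ ≡ 10·1 ≡ 10.
  x = λ² - 4 - 4 = 100 - 8 ≡ 7; y = λ·(4 - 7) - 9 ≡ 12. → (7, 12)
3Q: (7, 12) + (4, 9). λ = (9 - 12)/(4 - 7) ≡ 14/14 mod 17. 14⁻¹ ≡ 11 (mod 17), so λ ≡ 1.
  x = λ² - 7 - 4 = 1 - 11 ≡ 7; y = λ·(7 - 7) - 12 ≡ 5. → (7, 5)
4Q: (7, 5) + (4, 9). λ = (9 - 5)/(4 - 7) ≡ 4/14 mod 17. 14⁻¹ ≡ 11 (mod 17), so λ ≡ 10.
  x = λ² - 7 - 4 = 100 - 11 ≡ 4; y = λ·(7 - 4) - 5 ≡ 8. → (4, 8)
5Q: (4, 8) + (4, 9): same x and y₁ ≡ -y₂, so the sum is O.
6Q: O + (4, 9) = (4, 9) (identity).
7Q: tangent at (4, 9): λ = (3·4² + 13)/(2·9) ≡ 10/1. 1⁻¹ ≡ 1 (mod 17), so λ ≡ 10·1 ≡ 10.
  x = λ² - 4 - 4 = 100 - 8 ≡ 7; y = λ·(4 - 7) - 9 ≡ 12. → (7, 12)
8Q: (7, 12) + (4, 9). λ = (9 - 12)/(4 - 7) ≡ 14/14 mod 17. 14⁻¹ ≡ 11 (mod 17) since 14·11 = 154 ≡ 1, so λ ≡ 1.
  x = λ² - 7 - 4 = 1 - 11 ≡ 7; y = λ·(7 - 7) - 12 ≡ 5. → (7, 5)

(7, 5)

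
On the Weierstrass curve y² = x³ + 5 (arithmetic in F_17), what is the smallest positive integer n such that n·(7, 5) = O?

9

2P: tangent at (7, 5): λ = (3·7² + 0)/(2·5) ≡ 11/10. 10⁻¹ ≡ 12 (mod 17) since 10·12 = 120 ≡ 1, so λ ≡ 11·12 ≡ 13.
  x = λ² - 7 - 7 = 169 - 14 ≡ 2; y = λ·(7 - 2) - 5 ≡ 9. → (2, 9)
3P: (2, 9) + (7, 5). λ = (5 - 9)/(7 - 2) ≡ 13/5 mod 17. 5⁻¹ ≡ 7 (mod 17), so λ ≡ 6.
  x = λ² - 2 - 7 = 36 - 9 ≡ 10; y = λ·(2 - 10) - 9 ≡ 11. → (10, 11)
4P: (10, 11) + (7, 5). λ = (5 - 11)/(7 - 10) ≡ 11/14 mod 17. 14⁻¹ ≡ 11 (mod 17), so λ ≡ 2.
  x = λ² - 10 - 7 = 4 - 17 ≡ 4; y = λ·(10 - 4) - 11 ≡ 1. → (4, 1)
5P: (4, 1) + (7, 5). λ = (5 - 1)/(7 - 4) ≡ 4/3 mod 17. 3⁻¹ ≡ 6 (mod 17) since 3·6 = 18 ≡ 1, so λ ≡ 7.
  x = λ² - 4 - 7 = 49 - 11 ≡ 4; y = λ·(4 - 4) - 1 ≡ 16. → (4, 16)
6P: (4, 16) + (7, 5). λ = (5 - 16)/(7 - 4) ≡ 6/3 mod 17. 3⁻¹ ≡ 6 (mod 17) since 3·6 = 18 ≡ 1, so λ ≡ 2.
  x = λ² - 4 - 7 = 4 - 11 ≡ 10; y = λ·(4 - 10) - 16 ≡ 6. → (10, 6)
7P: (10, 6) + (7, 5). λ = (5 - 6)/(7 - 10) ≡ 16/14 mod 17. 14⁻¹ ≡ 11 (mod 17) since 14·11 = 154 ≡ 1, so λ ≡ 6.
  x = λ² - 10 - 7 = 36 - 17 ≡ 2; y = λ·(10 - 2) - 6 ≡ 8. → (2, 8)
8P: (2, 8) + (7, 5). λ = (5 - 8)/(7 - 2) ≡ 14/5 mod 17. 5⁻¹ ≡ 7 (mod 17) since 5·7 = 35 ≡ 1, so λ ≡ 13.
  x = λ² - 2 - 7 = 169 - 9 ≡ 7; y = λ·(2 - 7) - 8 ≡ 12. → (7, 12)
9P: (7, 12) + (7, 5): same x and y₁ ≡ -y₂, so the sum is O.
9P = O, so the order is 9.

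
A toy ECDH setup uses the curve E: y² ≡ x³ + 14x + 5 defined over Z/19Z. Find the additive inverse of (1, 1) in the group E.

(1, 18)

-(1, 1) = (1, -1 mod 19) = (1, 18).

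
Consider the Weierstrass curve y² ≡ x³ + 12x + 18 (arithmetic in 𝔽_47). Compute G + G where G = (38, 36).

tangent at (38, 36): λ = (3·38² + 12)/(2·36) ≡ 20/25. 25⁻¹ ≡ 32 (mod 47), so λ ≡ 20·32 ≡ 29.
  x = λ² - 38 - 38 = 841 - 76 ≡ 13; y = λ·(38 - 13) - 36 ≡ 31. → (13, 31)

(13, 31)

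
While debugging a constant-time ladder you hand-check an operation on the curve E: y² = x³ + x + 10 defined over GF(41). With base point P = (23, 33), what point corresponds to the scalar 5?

Double-and-add on 5 = (101)₂. Start with P = (23, 33) for the leading 1-bit.
double: tangent at (23, 33): λ = (3·23² + 1)/(2·33) ≡ 30/25. 25⁻¹ ≡ 23 (mod 41), so λ ≡ 30·23 ≡ 34.
  x = λ² - 23 - 23 = 1156 - 46 ≡ 3; y = λ·(23 - 3) - 33 ≡ 32. → (3, 32)
double: tangent at (3, 32): λ = (3·3² + 1)/(2·32) ≡ 28/23. 23⁻¹ ≡ 25 (mod 41), so λ ≡ 28·25 ≡ 3.
  x = λ² - 3 - 3 = 9 - 6 ≡ 3; y = λ·(3 - 3) - 32 ≡ 9. → (3, 9)
add P: (3, 9) + (23, 33). λ = (33 - 9)/(23 - 3) ≡ 24/20 mod 41. 20⁻¹ ≡ 39 (mod 41) since 20·39 = 780 ≡ 1, so λ ≡ 34.
  x = λ² - 3 - 23 = 1156 - 26 ≡ 23; y = λ·(3 - 23) - 9 ≡ 8. → (23, 8)

(23, 8)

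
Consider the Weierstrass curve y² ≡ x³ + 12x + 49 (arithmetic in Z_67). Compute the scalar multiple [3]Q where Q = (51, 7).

Repeated addition: build up to 3Q.
2Q: tangent at (51, 7): λ = (3·51² + 12)/(2·7) ≡ 43/14. 14⁻¹ ≡ 24 (mod 67), so λ ≡ 43·24 ≡ 27.
  x = λ² - 51 - 51 = 729 - 102 ≡ 24; y = λ·(51 - 24) - 7 ≡ 52. → (24, 52)
3Q: (24, 52) + (51, 7). λ = (7 - 52)/(51 - 24) ≡ 22/27 mod 67. 27⁻¹ ≡ 5 (mod 67), so λ ≡ 43.
  x = λ² - 24 - 51 = 1849 - 75 ≡ 32; y = λ·(24 - 32) - 52 ≡ 6. → (32, 6)

(32, 6)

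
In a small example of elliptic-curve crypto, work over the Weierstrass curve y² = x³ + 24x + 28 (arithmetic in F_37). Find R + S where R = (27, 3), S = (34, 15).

(27, 3) + (34, 15). λ = (15 - 3)/(34 - 27) ≡ 12/7 mod 37. 7⁻¹ ≡ 16 (mod 37), so λ ≡ 7.
  x = λ² - 27 - 34 = 49 - 61 ≡ 25; y = λ·(27 - 25) - 3 ≡ 11. → (25, 11)

(25, 11)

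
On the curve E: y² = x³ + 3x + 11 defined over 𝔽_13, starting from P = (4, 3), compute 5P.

(4, 3)

Double-and-add on 5 = (101)₂. Start with P = (4, 3) for the leading 1-bit.
double: tangent at (4, 3): λ = (3·4² + 3)/(2·3) ≡ 12/6. 6⁻¹ ≡ 11 (mod 13) since 6·11 = 66 ≡ 1, so λ ≡ 12·11 ≡ 2.
  x = λ² - 4 - 4 = 4 - 8 ≡ 9; y = λ·(4 - 9) - 3 ≡ 0. → (9, 0)
double: (9, 0) + (9, 0): same x and y₁ ≡ -y₂, so the sum is O.
add P: O + (4, 3) = (4, 3) (identity).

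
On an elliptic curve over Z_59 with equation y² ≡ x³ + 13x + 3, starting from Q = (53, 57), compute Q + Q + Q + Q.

Repeated addition: build up to 4Q.
2Q: tangent at (53, 57): λ = (3·53² + 13)/(2·57) ≡ 3/55. 55⁻¹ ≡ 44 (mod 59), so λ ≡ 3·44 ≡ 14.
  x = λ² - 53 - 53 = 196 - 106 ≡ 31; y = λ·(53 - 31) - 57 ≡ 15. → (31, 15)
3Q: (31, 15) + (53, 57). λ = (57 - 15)/(53 - 31) ≡ 42/22 mod 59. 22⁻¹ ≡ 51 (mod 59), so λ ≡ 18.
  x = λ² - 31 - 53 = 324 - 84 ≡ 4; y = λ·(31 - 4) - 15 ≡ 58. → (4, 58)
4Q: (4, 58) + (53, 57). λ = (57 - 58)/(53 - 4) ≡ 58/49 mod 59. 49⁻¹ ≡ 53 (mod 59), so λ ≡ 6.
  x = λ² - 4 - 53 = 36 - 57 ≡ 38; y = λ·(4 - 38) - 58 ≡ 33. → (38, 33)

(38, 33)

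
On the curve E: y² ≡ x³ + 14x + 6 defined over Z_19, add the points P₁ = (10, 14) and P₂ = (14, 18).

(15, 0)

(10, 14) + (14, 18). λ = (18 - 14)/(14 - 10) ≡ 4/4 mod 19. 4⁻¹ ≡ 5 (mod 19) since 4·5 = 20 ≡ 1, so λ ≡ 1.
  x = λ² - 10 - 14 = 1 - 24 ≡ 15; y = λ·(10 - 15) - 14 ≡ 0. → (15, 0)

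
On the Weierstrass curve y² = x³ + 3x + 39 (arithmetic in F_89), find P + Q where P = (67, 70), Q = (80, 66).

(67, 70) + (80, 66). λ = (66 - 70)/(80 - 67) ≡ 85/13 mod 89. 13⁻¹ ≡ 48 (mod 89), so λ ≡ 75.
  x = λ² - 67 - 80 = 5625 - 147 ≡ 49; y = λ·(67 - 49) - 70 ≡ 34. → (49, 34)

(49, 34)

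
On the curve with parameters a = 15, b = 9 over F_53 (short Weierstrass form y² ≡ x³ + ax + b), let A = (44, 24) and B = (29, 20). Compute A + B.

(22, 49)

(44, 24) + (29, 20). λ = (20 - 24)/(29 - 44) ≡ 49/38 mod 53. 38⁻¹ ≡ 7 (mod 53) since 38·7 = 266 ≡ 1, so λ ≡ 25.
  x = λ² - 44 - 29 = 625 - 73 ≡ 22; y = λ·(44 - 22) - 24 ≡ 49. → (22, 49)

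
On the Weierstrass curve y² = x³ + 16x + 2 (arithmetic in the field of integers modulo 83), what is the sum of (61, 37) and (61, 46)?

The two points share x = 61 and their y-coordinates satisfy 37 + 46 ≡ 0 (mod 83), so they are inverses. Their sum is 𝒪.

O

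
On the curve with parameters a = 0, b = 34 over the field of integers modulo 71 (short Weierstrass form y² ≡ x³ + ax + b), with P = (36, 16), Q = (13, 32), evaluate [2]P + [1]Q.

First 2P:
Repeated addition: build up to 2P.
2P: tangent at (36, 16): λ = (3·36² + 0)/(2·16) ≡ 54/32. 32⁻¹ ≡ 20 (mod 71) since 32·20 = 640 ≡ 1, so λ ≡ 54·20 ≡ 15.
  x = λ² - 36 - 36 = 225 - 72 ≡ 11; y = λ·(36 - 11) - 16 ≡ 4. → (11, 4)
2P = (11, 4).
Finally 2P + Q:
(11, 4) + (13, 32). λ = (32 - 4)/(13 - 11) ≡ 28/2 mod 71. 2⁻¹ ≡ 36 (mod 71) since 2·36 = 72 ≡ 1, so λ ≡ 14.
  x = λ² - 11 - 13 = 196 - 24 ≡ 30; y = λ·(11 - 30) - 4 ≡ 14. → (30, 14)

(30, 14)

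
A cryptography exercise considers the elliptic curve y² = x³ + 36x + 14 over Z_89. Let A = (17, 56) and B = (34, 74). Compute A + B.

(17, 56) + (34, 74). λ = (74 - 56)/(34 - 17) ≡ 18/17 mod 89. 17⁻¹ ≡ 21 (mod 89) since 17·21 = 357 ≡ 1, so λ ≡ 22.
  x = λ² - 17 - 34 = 484 - 51 ≡ 77; y = λ·(17 - 77) - 56 ≡ 48. → (77, 48)

(77, 48)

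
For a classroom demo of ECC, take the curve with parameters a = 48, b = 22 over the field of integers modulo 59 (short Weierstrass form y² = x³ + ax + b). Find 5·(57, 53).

Write P = (57, 53).
Repeated addition: build up to 5P.
2P: tangent at (57, 53): λ = (3·57² + 48)/(2·53) ≡ 1/47. 47⁻¹ ≡ 54 (mod 59), so λ ≡ 1·54 ≡ 54.
  x = λ² - 57 - 57 = 2916 - 114 ≡ 29; y = λ·(57 - 29) - 53 ≡ 43. → (29, 43)
3P: (29, 43) + (57, 53). λ = (53 - 43)/(57 - 29) ≡ 10/28 mod 59. 28⁻¹ ≡ 19 (mod 59) since 28·19 = 532 ≡ 1, so λ ≡ 13.
  x = λ² - 29 - 57 = 169 - 86 ≡ 24; y = λ·(29 - 24) - 43 ≡ 22. → (24, 22)
4P: (24, 22) + (57, 53). λ = (53 - 22)/(57 - 24) ≡ 31/33 mod 59. 33⁻¹ ≡ 34 (mod 59), so λ ≡ 51.
  x = λ² - 24 - 57 = 2601 - 81 ≡ 42; y = λ·(24 - 42) - 22 ≡ 4. → (42, 4)
5P: (42, 4) + (57, 53). λ = (53 - 4)/(57 - 42) ≡ 49/15 mod 59. 15⁻¹ ≡ 4 (mod 59) since 15·4 = 60 ≡ 1, so λ ≡ 19.
  x = λ² - 42 - 57 = 361 - 99 ≡ 26; y = λ·(42 - 26) - 4 ≡ 5. → (26, 5)

(26, 5)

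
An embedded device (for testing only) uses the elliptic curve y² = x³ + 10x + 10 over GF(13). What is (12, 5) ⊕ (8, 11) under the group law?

(12, 5) + (8, 11). λ = (11 - 5)/(8 - 12) ≡ 6/9 mod 13. 9⁻¹ ≡ 3 (mod 13) since 9·3 = 27 ≡ 1, so λ ≡ 5.
  x = λ² - 12 - 8 = 25 - 20 ≡ 5; y = λ·(12 - 5) - 5 ≡ 4. → (5, 4)

(5, 4)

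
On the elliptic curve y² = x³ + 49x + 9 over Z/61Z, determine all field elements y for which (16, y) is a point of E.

x³ + 49x + 9 = 4889 ≡ 9 (mod 61).
Square roots of 9 mod 61: 3 and 58 (since 3² = 9 ≡ 9).

3, 58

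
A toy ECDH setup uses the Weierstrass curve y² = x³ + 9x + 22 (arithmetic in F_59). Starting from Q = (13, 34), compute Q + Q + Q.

Repeated addition: build up to 3Q.
2Q: tangent at (13, 34): λ = (3·13² + 9)/(2·34) ≡ 44/9. 9⁻¹ ≡ 46 (mod 59) since 9·46 = 414 ≡ 1, so λ ≡ 44·46 ≡ 18.
  x = λ² - 13 - 13 = 324 - 26 ≡ 3; y = λ·(13 - 3) - 34 ≡ 28. → (3, 28)
3Q: (3, 28) + (13, 34). λ = (34 - 28)/(13 - 3) ≡ 6/10 mod 59. 10⁻¹ ≡ 6 (mod 59) since 10·6 = 60 ≡ 1, so λ ≡ 36.
  x = λ² - 3 - 13 = 1296 - 16 ≡ 41; y = λ·(3 - 41) - 28 ≡ 20. → (41, 20)

(41, 20)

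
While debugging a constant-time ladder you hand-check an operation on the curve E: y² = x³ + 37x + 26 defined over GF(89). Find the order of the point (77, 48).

2P: tangent at (77, 48): λ = (3·77² + 37)/(2·48) ≡ 24/7. 7⁻¹ ≡ 51 (mod 89) since 7·51 = 357 ≡ 1, so λ ≡ 24·51 ≡ 67.
  x = λ² - 77 - 77 = 4489 - 154 ≡ 63; y = λ·(77 - 63) - 48 ≡ 0. → (63, 0)
3P: (63, 0) + (77, 48). λ = (48 - 0)/(77 - 63) ≡ 48/14 mod 89. 14⁻¹ ≡ 70 (mod 89), so λ ≡ 67.
  x = λ² - 63 - 77 = 4489 - 140 ≡ 77; y = λ·(63 - 77) - 0 ≡ 41. → (77, 41)
4P: (77, 41) + (77, 48): same x and y₁ ≡ -y₂, so the sum is O.
4P = O, so the order is 4.

4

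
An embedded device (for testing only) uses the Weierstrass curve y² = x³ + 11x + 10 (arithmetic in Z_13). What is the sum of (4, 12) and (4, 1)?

The two points share x = 4 and their y-coordinates satisfy 12 + 1 ≡ 0 (mod 13), so they are inverses. Their sum is O.

O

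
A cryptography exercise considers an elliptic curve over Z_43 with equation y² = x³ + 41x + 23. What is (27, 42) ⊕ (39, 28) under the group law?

(27, 42) + (39, 28). λ = (28 - 42)/(39 - 27) ≡ 29/12 mod 43. 12⁻¹ ≡ 18 (mod 43) since 12·18 = 216 ≡ 1, so λ ≡ 6.
  x = λ² - 27 - 39 = 36 - 66 ≡ 13; y = λ·(27 - 13) - 42 ≡ 42. → (13, 42)

(13, 42)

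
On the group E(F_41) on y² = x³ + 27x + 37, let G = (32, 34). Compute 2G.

tangent at (32, 34): λ = (3·32² + 27)/(2·34) ≡ 24/27. 27⁻¹ ≡ 38 (mod 41), so λ ≡ 24·38 ≡ 10.
  x = λ² - 32 - 32 = 100 - 64 ≡ 36; y = λ·(32 - 36) - 34 ≡ 8. → (36, 8)

(36, 8)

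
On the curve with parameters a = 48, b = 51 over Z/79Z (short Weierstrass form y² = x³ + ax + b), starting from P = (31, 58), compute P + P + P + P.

Double-and-add on 4 = (100)₂. Start with P = (31, 58) for the leading 1-bit.
double: tangent at (31, 58): λ = (3·31² + 48)/(2·58) ≡ 8/37. 37⁻¹ ≡ 47 (mod 79), so λ ≡ 8·47 ≡ 60.
  x = λ² - 31 - 31 = 3600 - 62 ≡ 62; y = λ·(31 - 62) - 58 ≡ 57. → (62, 57)
double: tangent at (62, 57): λ = (3·62² + 48)/(2·57) ≡ 46/35. 35⁻¹ ≡ 70 (mod 79), so λ ≡ 46·70 ≡ 60.
  x = λ² - 62 - 62 = 3600 - 124 ≡ 0; y = λ·(62 - 0) - 57 ≡ 29. → (0, 29)

(0, 29)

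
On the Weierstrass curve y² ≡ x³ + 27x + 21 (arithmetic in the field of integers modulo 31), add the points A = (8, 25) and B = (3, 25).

(20, 6)

(8, 25) + (3, 25). λ = (25 - 25)/(3 - 8) ≡ 0/26 mod 31. 26⁻¹ ≡ 6 (mod 31) since 26·6 = 156 ≡ 1, so λ ≡ 0.
  x = λ² - 8 - 3 = 0 - 11 ≡ 20; y = λ·(8 - 20) - 25 ≡ 6. → (20, 6)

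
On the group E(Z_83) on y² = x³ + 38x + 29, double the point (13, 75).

(5, 26)

tangent at (13, 75): λ = (3·13² + 38)/(2·75) ≡ 47/67. 67⁻¹ ≡ 57 (mod 83) since 67·57 = 3819 ≡ 1, so λ ≡ 47·57 ≡ 23.
  x = λ² - 13 - 13 = 529 - 26 ≡ 5; y = λ·(13 - 5) - 75 ≡ 26. → (5, 26)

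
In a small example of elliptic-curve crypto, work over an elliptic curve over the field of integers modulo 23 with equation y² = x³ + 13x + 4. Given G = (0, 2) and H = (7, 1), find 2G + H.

(12, 18)

First 2G:
Repeated addition: build up to 2G.
2G: tangent at (0, 2): λ = (3·0² + 13)/(2·2) ≡ 13/4. 4⁻¹ ≡ 6 (mod 23) since 4·6 = 24 ≡ 1, so λ ≡ 13·6 ≡ 9.
  x = λ² - 0 - 0 = 81 - 0 ≡ 12; y = λ·(0 - 12) - 2 ≡ 5. → (12, 5)
2G = (12, 5).
Finally 2G + H:
(12, 5) + (7, 1). λ = (1 - 5)/(7 - 12) ≡ 19/18 mod 23. 18⁻¹ ≡ 9 (mod 23), so λ ≡ 10.
  x = λ² - 12 - 7 = 100 - 19 ≡ 12; y = λ·(12 - 12) - 5 ≡ 18. → (12, 18)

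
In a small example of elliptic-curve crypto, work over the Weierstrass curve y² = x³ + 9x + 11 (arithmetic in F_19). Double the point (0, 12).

tangent at (0, 12): λ = (3·0² + 9)/(2·12) ≡ 9/5. 5⁻¹ ≡ 4 (mod 19), so λ ≡ 9·4 ≡ 17.
  x = λ² - 0 - 0 = 289 - 0 ≡ 4; y = λ·(0 - 4) - 12 ≡ 15. → (4, 15)

(4, 15)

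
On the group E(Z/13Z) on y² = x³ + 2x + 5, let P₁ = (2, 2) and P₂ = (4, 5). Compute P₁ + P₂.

(6, 5)

(2, 2) + (4, 5). λ = (5 - 2)/(4 - 2) ≡ 3/2 mod 13. 2⁻¹ ≡ 7 (mod 13), so λ ≡ 8.
  x = λ² - 2 - 4 = 64 - 6 ≡ 6; y = λ·(2 - 6) - 2 ≡ 5. → (6, 5)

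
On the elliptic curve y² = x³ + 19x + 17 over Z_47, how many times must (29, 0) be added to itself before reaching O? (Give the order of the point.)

2

2P: (29, 0) + (29, 0): same x and y₁ ≡ -y₂, so the sum is O.
2P = O, so the order is 2.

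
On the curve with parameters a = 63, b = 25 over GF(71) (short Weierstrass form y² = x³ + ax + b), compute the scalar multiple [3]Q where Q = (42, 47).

(30, 35)

Repeated addition: build up to 3Q.
2Q: tangent at (42, 47): λ = (3·42² + 63)/(2·47) ≡ 30/23. 23⁻¹ ≡ 34 (mod 71), so λ ≡ 30·34 ≡ 26.
  x = λ² - 42 - 42 = 676 - 84 ≡ 24; y = λ·(42 - 24) - 47 ≡ 66. → (24, 66)
3Q: (24, 66) + (42, 47). λ = (47 - 66)/(42 - 24) ≡ 52/18 mod 71. 18⁻¹ ≡ 4 (mod 71), so λ ≡ 66.
  x = λ² - 24 - 42 = 4356 - 66 ≡ 30; y = λ·(24 - 30) - 66 ≡ 35. → (30, 35)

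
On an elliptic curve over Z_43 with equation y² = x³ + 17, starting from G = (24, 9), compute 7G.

Repeated addition: build up to 7G.
2G: tangent at (24, 9): λ = (3·24² + 0)/(2·9) ≡ 8/18. 18⁻¹ ≡ 12 (mod 43) since 18·12 = 216 ≡ 1, so λ ≡ 8·12 ≡ 10.
  x = λ² - 24 - 24 = 100 - 48 ≡ 9; y = λ·(24 - 9) - 9 ≡ 12. → (9, 12)
3G: (9, 12) + (24, 9). λ = (9 - 12)/(24 - 9) ≡ 40/15 mod 43. 15⁻¹ ≡ 23 (mod 43), so λ ≡ 17.
  x = λ² - 9 - 24 = 289 - 33 ≡ 41; y = λ·(9 - 41) - 12 ≡ 3. → (41, 3)
4G: (41, 3) + (24, 9). λ = (9 - 3)/(24 - 41) ≡ 6/26 mod 43. 26⁻¹ ≡ 5 (mod 43) since 26·5 = 130 ≡ 1, so λ ≡ 30.
  x = λ² - 41 - 24 = 900 - 65 ≡ 18; y = λ·(41 - 18) - 3 ≡ 42. → (18, 42)
5G: (18, 42) + (24, 9). λ = (9 - 42)/(24 - 18) ≡ 10/6 mod 43. 6⁻¹ ≡ 36 (mod 43) since 6·36 = 216 ≡ 1, so λ ≡ 16.
  x = λ² - 18 - 24 = 256 - 42 ≡ 42; y = λ·(18 - 42) - 42 ≡ 4. → (42, 4)
6G: (42, 4) + (24, 9). λ = (9 - 4)/(24 - 42) ≡ 5/25 mod 43. 25⁻¹ ≡ 31 (mod 43) since 25·31 = 775 ≡ 1, so λ ≡ 26.
  x = λ² - 42 - 24 = 676 - 66 ≡ 8; y = λ·(42 - 8) - 4 ≡ 20. → (8, 20)
7G: (8, 20) + (24, 9). λ = (9 - 20)/(24 - 8) ≡ 32/16 mod 43. 16⁻¹ ≡ 35 (mod 43), so λ ≡ 2.
  x = λ² - 8 - 24 = 4 - 32 ≡ 15; y = λ·(8 - 15) - 20 ≡ 9. → (15, 9)

(15, 9)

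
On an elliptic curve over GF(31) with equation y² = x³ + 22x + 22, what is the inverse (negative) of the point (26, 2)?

-(26, 2) = (26, -2 mod 31) = (26, 29).

(26, 29)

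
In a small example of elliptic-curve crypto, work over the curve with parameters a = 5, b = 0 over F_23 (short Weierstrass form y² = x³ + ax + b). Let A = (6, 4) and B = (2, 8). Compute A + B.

(16, 6)

(6, 4) + (2, 8). λ = (8 - 4)/(2 - 6) ≡ 4/19 mod 23. 19⁻¹ ≡ 17 (mod 23) since 19·17 = 323 ≡ 1, so λ ≡ 22.
  x = λ² - 6 - 2 = 484 - 8 ≡ 16; y = λ·(6 - 16) - 4 ≡ 6. → (16, 6)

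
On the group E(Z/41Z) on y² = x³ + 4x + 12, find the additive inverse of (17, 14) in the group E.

(17, 27)

-(17, 14) = (17, -14 mod 41) = (17, 27).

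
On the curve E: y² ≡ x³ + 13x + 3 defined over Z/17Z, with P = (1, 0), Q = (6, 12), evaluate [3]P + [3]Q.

First 3P:
Repeated addition: build up to 3P.
2P: (1, 0) + (1, 0): same x and y₁ ≡ -y₂, so the sum is the point at infinity.
3P: the point at infinity + (1, 0) = (1, 0) (identity).
3P = (1, 0).
Next 3Q:
Repeated addition: build up to 3Q.
2Q: tangent at (6, 12): λ = (3·6² + 13)/(2·12) ≡ 2/7. 7⁻¹ ≡ 5 (mod 17) since 7·5 = 35 ≡ 1, so λ ≡ 2·5 ≡ 10.
  x = λ² - 6 - 6 = 100 - 12 ≡ 3; y = λ·(6 - 3) - 12 ≡ 1. → (3, 1)
3Q: (3, 1) + (6, 12). λ = (12 - 1)/(6 - 3) ≡ 11/3 mod 17. 3⁻¹ ≡ 6 (mod 17), so λ ≡ 15.
  x = λ² - 3 - 6 = 225 - 9 ≡ 12; y = λ·(3 - 12) - 1 ≡ 0. → (12, 0)
3Q = (12, 0).
Finally 3P + 3Q:
(1, 0) + (12, 0). λ = (0 - 0)/(12 - 1) ≡ 0/11 mod 17. 11⁻¹ ≡ 14 (mod 17), so λ ≡ 0.
  x = λ² - 1 - 12 = 0 - 13 ≡ 4; y = λ·(1 - 4) - 0 ≡ 0. → (4, 0)

(4, 0)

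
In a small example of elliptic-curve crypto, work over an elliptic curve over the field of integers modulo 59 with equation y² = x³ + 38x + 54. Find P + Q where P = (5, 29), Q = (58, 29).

(5, 29) + (58, 29). λ = (29 - 29)/(58 - 5) ≡ 0/53 mod 59. 53⁻¹ ≡ 49 (mod 59), so λ ≡ 0.
  x = λ² - 5 - 58 = 0 - 63 ≡ 55; y = λ·(5 - 55) - 29 ≡ 30. → (55, 30)

(55, 30)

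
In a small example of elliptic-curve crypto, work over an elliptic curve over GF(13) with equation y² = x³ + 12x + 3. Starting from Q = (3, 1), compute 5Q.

(2, 3)

Repeated addition: build up to 5Q.
2Q: tangent at (3, 1): λ = (3·3² + 12)/(2·1) ≡ 0/2. 2⁻¹ ≡ 7 (mod 13), so λ ≡ 0·7 ≡ 0.
  x = λ² - 3 - 3 = 0 - 6 ≡ 7; y = λ·(3 - 7) - 1 ≡ 12. → (7, 12)
3Q: (7, 12) + (3, 1). λ = (1 - 12)/(3 - 7) ≡ 2/9 mod 13. 9⁻¹ ≡ 3 (mod 13), so λ ≡ 6.
  x = λ² - 7 - 3 = 36 - 10 ≡ 0; y = λ·(7 - 0) - 12 ≡ 4. → (0, 4)
4Q: (0, 4) + (3, 1). λ = (1 - 4)/(3 - 0) ≡ 10/3 mod 13. 3⁻¹ ≡ 9 (mod 13) since 3·9 = 27 ≡ 1, so λ ≡ 12.
  x = λ² - 0 - 3 = 144 - 3 ≡ 11; y = λ·(0 - 11) - 4 ≡ 7. → (11, 7)
5Q: (11, 7) + (3, 1). λ = (1 - 7)/(3 - 11) ≡ 7/5 mod 13. 5⁻¹ ≡ 8 (mod 13) since 5·8 = 40 ≡ 1, so λ ≡ 4.
  x = λ² - 11 - 3 = 16 - 14 ≡ 2; y = λ·(11 - 2) - 7 ≡ 3. → (2, 3)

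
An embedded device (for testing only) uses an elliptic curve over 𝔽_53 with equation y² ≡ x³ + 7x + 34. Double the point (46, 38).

tangent at (46, 38): λ = (3·46² + 7)/(2·38) ≡ 48/23. 23⁻¹ ≡ 30 (mod 53), so λ ≡ 48·30 ≡ 9.
  x = λ² - 46 - 46 = 81 - 92 ≡ 42; y = λ·(46 - 42) - 38 ≡ 51. → (42, 51)

(42, 51)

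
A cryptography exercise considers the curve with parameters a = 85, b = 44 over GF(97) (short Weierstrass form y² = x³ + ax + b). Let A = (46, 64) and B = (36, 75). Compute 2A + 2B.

First 2A:
Repeated addition: build up to 2A.
2A: tangent at (46, 64): λ = (3·46² + 85)/(2·64) ≡ 31/31. 31⁻¹ ≡ 72 (mod 97) since 31·72 = 2232 ≡ 1, so λ ≡ 31·72 ≡ 1.
  x = λ² - 46 - 46 = 1 - 92 ≡ 6; y = λ·(46 - 6) - 64 ≡ 73. → (6, 73)
2A = (6, 73).
Next 2B:
Repeated addition: build up to 2B.
2B: tangent at (36, 75): λ = (3·36² + 85)/(2·75) ≡ 93/53. 53⁻¹ ≡ 11 (mod 97), so λ ≡ 93·11 ≡ 53.
  x = λ² - 36 - 36 = 2809 - 72 ≡ 21; y = λ·(36 - 21) - 75 ≡ 41. → (21, 41)
2B = (21, 41).
Finally 2A + 2B:
(6, 73) + (21, 41). λ = (41 - 73)/(21 - 6) ≡ 65/15 mod 97. 15⁻¹ ≡ 13 (mod 97), so λ ≡ 69.
  x = λ² - 6 - 21 = 4761 - 27 ≡ 78; y = λ·(6 - 78) - 73 ≡ 3. → (78, 3)

(78, 3)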